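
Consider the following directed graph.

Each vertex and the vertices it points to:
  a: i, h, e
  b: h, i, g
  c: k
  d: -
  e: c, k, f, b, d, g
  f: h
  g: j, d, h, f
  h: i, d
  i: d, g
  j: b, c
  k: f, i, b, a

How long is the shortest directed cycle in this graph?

3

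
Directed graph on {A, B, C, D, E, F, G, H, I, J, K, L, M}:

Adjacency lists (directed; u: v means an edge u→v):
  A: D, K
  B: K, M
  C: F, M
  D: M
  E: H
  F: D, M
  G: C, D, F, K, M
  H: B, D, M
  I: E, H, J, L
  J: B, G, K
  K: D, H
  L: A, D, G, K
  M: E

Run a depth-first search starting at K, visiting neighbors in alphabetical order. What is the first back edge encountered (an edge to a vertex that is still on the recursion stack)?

B->K

DFS from K (visiting neighbors in alphabetical order); mark gray on enter, black on exit:
K gray
  D gray
    M gray
      E gray
        H gray
          B gray
            B→K: K is gray → back edge
First back edge: B → K.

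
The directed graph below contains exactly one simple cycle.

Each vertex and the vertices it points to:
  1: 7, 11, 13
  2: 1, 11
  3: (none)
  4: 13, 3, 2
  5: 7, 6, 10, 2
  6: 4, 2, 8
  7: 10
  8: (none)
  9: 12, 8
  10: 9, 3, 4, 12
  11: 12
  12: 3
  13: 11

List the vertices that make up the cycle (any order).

1, 2, 4, 7, 10

DFS with gray/black marking from 7:
7 gray
  10 gray
    9 gray
      12 gray
        3 gray
        3 black
      12 black
      8 gray
      8 black
    9 black
    10→3: 3 black — skip
    4 gray
      13 gray
        11 gray
          11→12: 12 black — skip
        11 black
      13 black
      4→3: 3 black — skip
      2 gray
        1 gray
          1→7: 7 is gray → back edge
Back edge closes the cycle 7 → 10 → 4 → 2 → 1 → 7; its vertices are {1, 2, 4, 7, 10}.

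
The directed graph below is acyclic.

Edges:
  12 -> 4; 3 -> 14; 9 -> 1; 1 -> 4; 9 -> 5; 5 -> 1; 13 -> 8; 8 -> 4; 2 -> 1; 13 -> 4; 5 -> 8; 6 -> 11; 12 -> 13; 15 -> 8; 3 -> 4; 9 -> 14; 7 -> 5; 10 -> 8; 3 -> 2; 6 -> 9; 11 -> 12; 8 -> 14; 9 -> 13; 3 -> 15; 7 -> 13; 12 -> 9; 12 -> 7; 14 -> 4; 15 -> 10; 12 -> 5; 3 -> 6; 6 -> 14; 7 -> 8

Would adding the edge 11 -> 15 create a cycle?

No

Adding 11→15 creates a cycle iff 15 can already reach 11.
Explore from 15: no path reaches 11. The graph stays acyclic.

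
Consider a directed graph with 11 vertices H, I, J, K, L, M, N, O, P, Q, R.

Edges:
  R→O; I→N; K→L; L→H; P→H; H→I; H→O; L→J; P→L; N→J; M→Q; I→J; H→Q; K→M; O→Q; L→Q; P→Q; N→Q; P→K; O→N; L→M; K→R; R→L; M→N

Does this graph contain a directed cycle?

No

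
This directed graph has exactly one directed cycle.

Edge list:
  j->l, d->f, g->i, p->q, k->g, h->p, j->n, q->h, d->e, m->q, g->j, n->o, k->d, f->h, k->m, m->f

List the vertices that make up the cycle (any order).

DFS with gray/black marking from h:
h gray
  p gray
    q gray
      q→h: h is gray → back edge
Back edge closes the cycle h → p → q → h; its vertices are {h, p, q}.

h, p, q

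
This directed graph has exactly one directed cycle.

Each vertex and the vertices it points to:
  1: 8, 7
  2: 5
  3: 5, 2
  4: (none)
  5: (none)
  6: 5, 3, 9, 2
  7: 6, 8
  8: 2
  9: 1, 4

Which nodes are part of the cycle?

1, 6, 7, 9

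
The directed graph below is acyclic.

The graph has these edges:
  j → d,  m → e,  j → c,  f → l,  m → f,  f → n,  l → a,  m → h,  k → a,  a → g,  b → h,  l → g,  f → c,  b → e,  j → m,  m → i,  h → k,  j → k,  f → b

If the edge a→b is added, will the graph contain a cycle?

Adding a→b creates a cycle iff b can already reach a.
Path from b: b → h → k → a.
So b → … → a → b is a cycle.

Yes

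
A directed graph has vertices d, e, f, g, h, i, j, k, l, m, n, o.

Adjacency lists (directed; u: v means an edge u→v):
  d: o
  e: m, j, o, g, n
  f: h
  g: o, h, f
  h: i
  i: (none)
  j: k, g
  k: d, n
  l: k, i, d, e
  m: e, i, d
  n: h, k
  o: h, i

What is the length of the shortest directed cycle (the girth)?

2

For each vertex v, BFS finds the shortest path from v back to v.
The shortest such closed walk is e → m → e, length 2.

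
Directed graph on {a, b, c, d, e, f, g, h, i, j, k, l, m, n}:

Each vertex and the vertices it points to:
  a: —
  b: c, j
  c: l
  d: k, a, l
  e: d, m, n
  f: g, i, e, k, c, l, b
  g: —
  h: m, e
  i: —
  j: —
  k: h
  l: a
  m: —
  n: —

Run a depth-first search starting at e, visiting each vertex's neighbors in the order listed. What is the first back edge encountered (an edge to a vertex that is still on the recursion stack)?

DFS from e (visiting each vertex's neighbors in the order listed); mark gray on enter, black on exit:
e gray
  d gray
    k gray
      h gray
        m gray
        m black
        h→e: e is gray → back edge
First back edge: h → e.

h->e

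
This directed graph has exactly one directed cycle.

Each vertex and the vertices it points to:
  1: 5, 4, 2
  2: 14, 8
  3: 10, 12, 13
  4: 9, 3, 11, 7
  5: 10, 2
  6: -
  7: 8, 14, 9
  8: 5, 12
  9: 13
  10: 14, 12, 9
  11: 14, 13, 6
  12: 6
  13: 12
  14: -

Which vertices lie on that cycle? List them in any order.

2, 5, 8

DFS with gray/black marking from 5:
5 gray
  10 gray
    14 gray
    14 black
    12 gray
      6 gray
      6 black
    12 black
    9 gray
      13 gray
        13→12: 12 black — skip
      13 black
    9 black
  10 black
  2 gray
    2→14: 14 black — skip
    8 gray
      8→5: 5 is gray → back edge
Back edge closes the cycle 5 → 2 → 8 → 5; its vertices are {2, 5, 8}.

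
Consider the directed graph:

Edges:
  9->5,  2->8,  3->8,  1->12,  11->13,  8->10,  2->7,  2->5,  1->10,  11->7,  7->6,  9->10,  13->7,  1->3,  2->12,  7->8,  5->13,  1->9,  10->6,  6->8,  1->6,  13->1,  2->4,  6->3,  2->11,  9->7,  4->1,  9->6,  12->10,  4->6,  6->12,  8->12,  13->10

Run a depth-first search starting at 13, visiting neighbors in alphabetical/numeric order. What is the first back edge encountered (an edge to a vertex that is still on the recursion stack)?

6->3

DFS from 13 (visiting neighbors in alphabetical/numeric order); mark gray on enter, black on exit:
13 gray
  1 gray
    3 gray
      8 gray
        10 gray
          6 gray
            6→3: 3 is gray → back edge
First back edge: 6 → 3.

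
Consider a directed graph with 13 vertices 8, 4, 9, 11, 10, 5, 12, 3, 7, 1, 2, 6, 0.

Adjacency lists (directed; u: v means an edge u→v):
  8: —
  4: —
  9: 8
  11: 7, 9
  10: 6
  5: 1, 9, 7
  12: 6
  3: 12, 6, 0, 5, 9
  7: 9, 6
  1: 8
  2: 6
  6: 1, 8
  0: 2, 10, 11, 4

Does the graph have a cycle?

No

DFS with white/gray/black marking, starting from 0:
0 gray
  2 gray
    6 gray
      1 gray
        8 gray
        8 black
      1 black
      6→8: 8 black — skip
    6 black
  2 black
  10 gray
    10→6: 6 black — skip
  10 black
  11 gray
    7 gray
      9 gray
        9→8: 8 black — skip
      9 black
      7→6: 6 black — skip
    7 black
    11→9: 9 black — skip
  11 black
  4 gray
  4 black
0 black
5 gray
  5→1: 1 black — skip
  5→9: 9 black — skip
  5→7: 7 black — skip
5 black
12 gray
  12→6: 6 black — skip
12 black
3 gray
  3→12: 12 black — skip
  3→6: 6 black — skip
  3→0: 0 black — skip
  3→5: 5 black — skip
  3→9: 9 black — skip
3 black
Every edge goes to a white or black vertex — no back edge, so the graph is acyclic.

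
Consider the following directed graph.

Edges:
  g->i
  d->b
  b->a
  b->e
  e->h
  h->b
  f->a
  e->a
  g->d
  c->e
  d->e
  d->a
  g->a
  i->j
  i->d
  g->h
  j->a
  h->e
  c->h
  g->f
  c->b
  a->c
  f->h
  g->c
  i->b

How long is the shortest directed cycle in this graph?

For each vertex v, BFS finds the shortest path from v back to v.
The shortest such closed walk is h → e → h, length 2.

2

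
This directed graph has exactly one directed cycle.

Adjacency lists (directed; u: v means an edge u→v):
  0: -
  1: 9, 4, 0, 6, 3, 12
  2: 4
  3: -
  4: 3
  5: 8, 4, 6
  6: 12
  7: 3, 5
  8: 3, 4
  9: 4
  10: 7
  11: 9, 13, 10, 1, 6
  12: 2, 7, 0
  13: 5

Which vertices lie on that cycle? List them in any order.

5, 6, 7, 12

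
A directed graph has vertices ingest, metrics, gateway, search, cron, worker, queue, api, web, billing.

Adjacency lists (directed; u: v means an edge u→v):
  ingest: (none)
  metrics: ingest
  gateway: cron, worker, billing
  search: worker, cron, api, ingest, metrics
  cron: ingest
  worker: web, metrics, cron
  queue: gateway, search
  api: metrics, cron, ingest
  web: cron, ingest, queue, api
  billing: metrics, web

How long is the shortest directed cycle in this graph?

4

For each vertex v, BFS finds the shortest path from v back to v.
The shortest such closed walk is billing → web → queue → gateway → billing, length 4.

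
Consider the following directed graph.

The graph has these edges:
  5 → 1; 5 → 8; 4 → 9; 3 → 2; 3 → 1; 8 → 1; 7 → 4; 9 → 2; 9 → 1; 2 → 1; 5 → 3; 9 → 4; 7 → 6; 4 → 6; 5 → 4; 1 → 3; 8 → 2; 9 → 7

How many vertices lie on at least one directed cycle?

A vertex is on a directed cycle iff it belongs to a strongly connected component of size ≥ 2 (or has a self-loop).
The vertices on cycles are {1, 2, 3, 4, 7, 9} — 6 in total.

6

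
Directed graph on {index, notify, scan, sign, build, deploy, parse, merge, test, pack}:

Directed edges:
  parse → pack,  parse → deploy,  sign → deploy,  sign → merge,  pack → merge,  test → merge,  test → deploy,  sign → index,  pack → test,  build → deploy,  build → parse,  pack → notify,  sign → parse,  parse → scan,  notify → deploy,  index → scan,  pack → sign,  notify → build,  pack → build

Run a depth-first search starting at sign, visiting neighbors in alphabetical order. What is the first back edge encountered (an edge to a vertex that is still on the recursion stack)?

DFS from sign (visiting neighbors in alphabetical order); mark gray on enter, black on exit:
sign gray
  deploy gray
  deploy black
  index gray
    scan gray
    scan black
  index black
  merge gray
  merge black
  parse gray
    parse→deploy: deploy black — skip
    pack gray
      build gray
        build→deploy: deploy black — skip
        build→parse: parse is gray → back edge
First back edge: build → parse.

build→parse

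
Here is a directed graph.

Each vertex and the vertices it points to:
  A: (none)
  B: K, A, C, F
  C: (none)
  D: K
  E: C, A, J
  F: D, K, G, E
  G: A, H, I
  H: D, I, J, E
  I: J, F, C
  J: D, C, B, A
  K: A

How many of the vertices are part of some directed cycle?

A vertex is on a directed cycle iff it belongs to a strongly connected component of size ≥ 2 (or has a self-loop).
The vertices on cycles are {B, E, F, G, H, I, J} — 7 in total.

7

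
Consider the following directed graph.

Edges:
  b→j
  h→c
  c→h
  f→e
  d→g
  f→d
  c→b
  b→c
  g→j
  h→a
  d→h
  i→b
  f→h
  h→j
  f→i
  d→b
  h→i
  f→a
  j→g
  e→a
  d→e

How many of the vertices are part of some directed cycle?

6

A vertex is on a directed cycle iff it belongs to a strongly connected component of size ≥ 2 (or has a self-loop).
The vertices on cycles are {b, c, g, h, i, j} — 6 in total.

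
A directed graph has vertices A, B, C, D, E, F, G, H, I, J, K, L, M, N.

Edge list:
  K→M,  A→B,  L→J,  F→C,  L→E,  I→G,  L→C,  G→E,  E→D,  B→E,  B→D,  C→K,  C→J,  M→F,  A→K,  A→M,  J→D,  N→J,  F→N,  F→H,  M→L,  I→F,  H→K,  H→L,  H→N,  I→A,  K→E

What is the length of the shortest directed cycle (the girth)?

For each vertex v, BFS finds the shortest path from v back to v.
The shortest such closed walk is F → H → K → M → F, length 4.

4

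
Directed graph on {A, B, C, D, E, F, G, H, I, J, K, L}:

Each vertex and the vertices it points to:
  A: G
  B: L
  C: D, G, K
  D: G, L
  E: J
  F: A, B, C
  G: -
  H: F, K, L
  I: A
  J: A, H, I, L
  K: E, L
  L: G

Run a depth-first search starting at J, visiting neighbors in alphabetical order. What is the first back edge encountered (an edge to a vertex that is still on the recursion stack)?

E->J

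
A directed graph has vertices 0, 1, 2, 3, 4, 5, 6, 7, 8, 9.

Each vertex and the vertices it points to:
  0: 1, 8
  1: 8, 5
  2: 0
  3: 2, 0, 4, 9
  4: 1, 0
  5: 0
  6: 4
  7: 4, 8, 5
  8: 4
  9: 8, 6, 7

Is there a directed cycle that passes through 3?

No

3 lies on a cycle iff there is a path from 3 back to itself.
Exploring from 3, it never reaches itself; equivalently, its strongly connected component is a singleton.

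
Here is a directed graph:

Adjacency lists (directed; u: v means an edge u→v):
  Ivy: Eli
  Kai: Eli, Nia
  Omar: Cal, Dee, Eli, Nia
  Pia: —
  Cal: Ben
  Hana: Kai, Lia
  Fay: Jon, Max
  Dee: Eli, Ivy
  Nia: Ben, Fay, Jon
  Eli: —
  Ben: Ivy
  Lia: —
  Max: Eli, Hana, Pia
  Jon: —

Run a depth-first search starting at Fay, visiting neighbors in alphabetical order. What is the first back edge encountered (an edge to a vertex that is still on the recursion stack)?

Nia→Fay

DFS from Fay (visiting neighbors in alphabetical order); mark gray on enter, black on exit:
Fay gray
  Jon gray
  Jon black
  Max gray
    Eli gray
    Eli black
    Hana gray
      Kai gray
        Kai→Eli: Eli black — skip
        Nia gray
          Ben gray
            Ivy gray
              Ivy→Eli: Eli black — skip
            Ivy black
          Ben black
          Nia→Fay: Fay is gray → back edge
First back edge: Nia → Fay.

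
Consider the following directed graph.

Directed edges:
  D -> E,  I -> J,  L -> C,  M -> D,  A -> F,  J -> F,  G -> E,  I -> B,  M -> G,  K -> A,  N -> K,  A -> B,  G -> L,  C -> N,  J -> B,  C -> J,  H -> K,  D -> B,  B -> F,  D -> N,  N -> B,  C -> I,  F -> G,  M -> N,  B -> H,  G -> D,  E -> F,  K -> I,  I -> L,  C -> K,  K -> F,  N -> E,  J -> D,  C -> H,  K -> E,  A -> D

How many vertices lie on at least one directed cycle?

13

A vertex is on a directed cycle iff it belongs to a strongly connected component of size ≥ 2 (or has a self-loop).
The vertices on cycles are {A, B, C, D, E, F, G, H, I, J, K, L, N} — 13 in total.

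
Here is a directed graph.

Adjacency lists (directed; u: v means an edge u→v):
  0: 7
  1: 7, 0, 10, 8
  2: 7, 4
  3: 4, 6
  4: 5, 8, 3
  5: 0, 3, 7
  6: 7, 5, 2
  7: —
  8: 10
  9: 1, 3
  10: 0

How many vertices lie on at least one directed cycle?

A vertex is on a directed cycle iff it belongs to a strongly connected component of size ≥ 2 (or has a self-loop).
The vertices on cycles are {2, 3, 4, 5, 6} — 5 in total.

5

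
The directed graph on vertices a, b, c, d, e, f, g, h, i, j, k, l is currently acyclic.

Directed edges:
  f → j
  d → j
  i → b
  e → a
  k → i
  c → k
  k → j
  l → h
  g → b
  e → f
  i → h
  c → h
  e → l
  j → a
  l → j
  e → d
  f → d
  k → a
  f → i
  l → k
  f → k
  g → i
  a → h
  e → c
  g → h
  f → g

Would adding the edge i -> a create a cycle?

No

Adding i→a creates a cycle iff a can already reach i.
Explore from a: no path reaches i. The graph stays acyclic.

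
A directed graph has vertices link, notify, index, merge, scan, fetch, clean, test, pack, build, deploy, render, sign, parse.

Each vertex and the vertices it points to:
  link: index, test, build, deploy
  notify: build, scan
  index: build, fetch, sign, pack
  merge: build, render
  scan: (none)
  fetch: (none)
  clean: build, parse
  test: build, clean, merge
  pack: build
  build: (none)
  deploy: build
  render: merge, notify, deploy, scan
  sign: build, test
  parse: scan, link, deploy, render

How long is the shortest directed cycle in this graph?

For each vertex v, BFS finds the shortest path from v back to v.
The shortest such closed walk is render → merge → render, length 2.

2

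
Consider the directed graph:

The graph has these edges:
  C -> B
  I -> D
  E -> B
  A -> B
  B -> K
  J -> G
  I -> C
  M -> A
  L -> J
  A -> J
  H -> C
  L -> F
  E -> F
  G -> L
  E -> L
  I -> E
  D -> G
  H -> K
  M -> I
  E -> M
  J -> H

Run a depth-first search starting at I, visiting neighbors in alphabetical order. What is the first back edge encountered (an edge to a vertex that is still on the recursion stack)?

DFS from I (visiting neighbors in alphabetical order); mark gray on enter, black on exit:
I gray
  C gray
    B gray
      K gray
      K black
    B black
  C black
  D gray
    G gray
      L gray
        F gray
        F black
        J gray
          J→G: G is gray → back edge
First back edge: J → G.

J→G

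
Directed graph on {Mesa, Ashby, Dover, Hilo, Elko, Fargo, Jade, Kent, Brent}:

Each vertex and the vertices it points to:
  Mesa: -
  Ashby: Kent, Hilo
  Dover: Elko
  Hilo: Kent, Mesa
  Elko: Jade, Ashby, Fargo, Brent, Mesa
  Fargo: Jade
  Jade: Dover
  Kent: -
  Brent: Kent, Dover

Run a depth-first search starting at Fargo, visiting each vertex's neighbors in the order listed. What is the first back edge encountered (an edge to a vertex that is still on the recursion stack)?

Elko→Jade

DFS from Fargo (visiting each vertex's neighbors in the order listed); mark gray on enter, black on exit:
Fargo gray
  Jade gray
    Dover gray
      Elko gray
        Elko→Jade: Jade is gray → back edge
First back edge: Elko → Jade.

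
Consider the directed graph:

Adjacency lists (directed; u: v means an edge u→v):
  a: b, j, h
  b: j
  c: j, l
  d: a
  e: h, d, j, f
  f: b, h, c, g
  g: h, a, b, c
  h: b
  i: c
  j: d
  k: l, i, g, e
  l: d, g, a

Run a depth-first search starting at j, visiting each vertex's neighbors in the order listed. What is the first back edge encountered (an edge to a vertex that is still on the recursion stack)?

b->j

DFS from j (visiting each vertex's neighbors in the order listed); mark gray on enter, black on exit:
j gray
  d gray
    a gray
      b gray
        b→j: j is gray → back edge
First back edge: b → j.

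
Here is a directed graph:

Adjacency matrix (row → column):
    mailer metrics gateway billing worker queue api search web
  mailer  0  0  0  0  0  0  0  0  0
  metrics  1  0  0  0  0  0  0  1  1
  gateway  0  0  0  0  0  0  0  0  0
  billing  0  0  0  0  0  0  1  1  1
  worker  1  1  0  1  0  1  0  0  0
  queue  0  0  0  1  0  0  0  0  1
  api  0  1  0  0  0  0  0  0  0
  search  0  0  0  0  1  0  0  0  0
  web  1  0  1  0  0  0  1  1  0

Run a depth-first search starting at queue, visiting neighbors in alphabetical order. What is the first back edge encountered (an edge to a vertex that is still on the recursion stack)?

worker→billing

DFS from queue (visiting neighbors in alphabetical order); mark gray on enter, black on exit:
queue gray
  billing gray
    api gray
      metrics gray
        mailer gray
        mailer black
        search gray
          worker gray
            worker→billing: billing is gray → back edge
First back edge: worker → billing.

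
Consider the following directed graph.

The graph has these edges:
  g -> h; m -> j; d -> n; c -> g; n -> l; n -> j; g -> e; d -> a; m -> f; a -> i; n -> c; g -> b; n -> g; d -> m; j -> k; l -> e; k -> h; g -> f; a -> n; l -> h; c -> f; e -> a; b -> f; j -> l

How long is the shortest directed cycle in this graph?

4

For each vertex v, BFS finds the shortest path from v back to v.
The shortest such closed walk is a → n → l → e → a, length 4.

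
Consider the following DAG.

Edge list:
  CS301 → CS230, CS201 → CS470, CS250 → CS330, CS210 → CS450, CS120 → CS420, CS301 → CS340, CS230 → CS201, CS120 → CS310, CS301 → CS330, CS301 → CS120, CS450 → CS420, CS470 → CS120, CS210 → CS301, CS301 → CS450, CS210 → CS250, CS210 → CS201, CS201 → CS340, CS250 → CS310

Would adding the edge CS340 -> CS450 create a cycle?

No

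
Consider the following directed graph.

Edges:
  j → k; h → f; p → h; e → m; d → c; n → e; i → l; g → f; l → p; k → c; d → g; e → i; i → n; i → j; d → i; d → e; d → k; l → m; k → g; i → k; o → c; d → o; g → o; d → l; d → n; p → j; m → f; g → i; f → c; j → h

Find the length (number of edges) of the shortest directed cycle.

For each vertex v, BFS finds the shortest path from v back to v.
The shortest such closed walk is e → i → n → e, length 3.

3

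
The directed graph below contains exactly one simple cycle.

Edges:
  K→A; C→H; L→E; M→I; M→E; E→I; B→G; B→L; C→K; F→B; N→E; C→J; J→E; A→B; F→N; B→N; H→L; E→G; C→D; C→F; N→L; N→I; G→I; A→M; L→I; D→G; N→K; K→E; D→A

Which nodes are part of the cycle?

DFS with gray/black marking from A:
A gray
  B gray
    N gray
      E gray
        G gray
          I gray
          I black
        G black
        E→I: I black — skip
      E black
      K gray
        K→A: A is gray → back edge
Back edge closes the cycle A → B → N → K → A; its vertices are {A, B, K, N}.

A, B, K, N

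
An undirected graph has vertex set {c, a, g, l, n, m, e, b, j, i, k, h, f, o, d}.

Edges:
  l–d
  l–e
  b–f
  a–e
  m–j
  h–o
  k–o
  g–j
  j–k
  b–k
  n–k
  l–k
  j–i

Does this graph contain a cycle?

DFS, tracking each vertex's parent; an edge to a visited non-parent vertex closes a cycle.
Start from i:
visit i (parent –)
  visit j (parent i)
    visit k (parent j)
      visit b (parent k)
        visit f (parent b)
          f–b: parent, skip
        b–k: parent, skip
      k–j: parent, skip
      visit l (parent k)
        visit e (parent l)
          e–l: parent, skip
          visit a (parent e)
            a–e: parent, skip
        visit d (parent l)
          d–l: parent, skip
        l–k: parent, skip
      visit o (parent k)
        o–k: parent, skip
        visit h (parent o)
          h–o: parent, skip
      visit n (parent k)
        n–k: parent, skip
    j–i: parent, skip
    visit m (parent j)
      m–j: parent, skip
    visit g (parent j)
      g–j: parent, skip
visit c (parent –)
No non-parent visited neighbor found — the graph is a forest.

No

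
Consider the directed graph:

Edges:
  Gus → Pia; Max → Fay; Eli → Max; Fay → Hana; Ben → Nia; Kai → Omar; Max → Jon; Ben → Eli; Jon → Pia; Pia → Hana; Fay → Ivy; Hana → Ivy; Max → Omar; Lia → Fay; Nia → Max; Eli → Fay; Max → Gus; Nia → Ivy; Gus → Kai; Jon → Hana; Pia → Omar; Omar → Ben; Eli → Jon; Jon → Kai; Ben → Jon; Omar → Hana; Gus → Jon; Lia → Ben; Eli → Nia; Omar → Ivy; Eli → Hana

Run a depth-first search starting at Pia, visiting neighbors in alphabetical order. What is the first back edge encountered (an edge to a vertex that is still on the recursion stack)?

Kai→Omar

DFS from Pia (visiting neighbors in alphabetical order); mark gray on enter, black on exit:
Pia gray
  Hana gray
    Ivy gray
    Ivy black
  Hana black
  Omar gray
    Ben gray
      Eli gray
        Fay gray
          Fay→Hana: Hana black — skip
          Fay→Ivy: Ivy black — skip
        Fay black
        Eli→Hana: Hana black — skip
        Jon gray
          Jon→Hana: Hana black — skip
          Kai gray
            Kai→Omar: Omar is gray → back edge
First back edge: Kai → Omar.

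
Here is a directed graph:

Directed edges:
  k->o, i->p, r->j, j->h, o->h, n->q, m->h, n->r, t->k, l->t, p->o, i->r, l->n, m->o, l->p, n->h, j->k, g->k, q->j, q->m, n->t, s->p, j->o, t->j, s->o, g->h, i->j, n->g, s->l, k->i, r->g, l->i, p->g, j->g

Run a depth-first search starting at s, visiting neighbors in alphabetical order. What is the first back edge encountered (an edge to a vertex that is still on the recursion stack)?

DFS from s (visiting neighbors in alphabetical order); mark gray on enter, black on exit:
s gray
  l gray
    i gray
      j gray
        g gray
          h gray
          h black
          k gray
            k→i: i is gray → back edge
First back edge: k → i.

k->i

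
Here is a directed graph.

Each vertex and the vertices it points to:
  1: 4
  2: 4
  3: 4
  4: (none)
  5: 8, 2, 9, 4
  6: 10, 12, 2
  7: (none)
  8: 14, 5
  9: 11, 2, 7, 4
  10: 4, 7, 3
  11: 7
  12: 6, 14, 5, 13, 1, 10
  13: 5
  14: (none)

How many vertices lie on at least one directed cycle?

4

A vertex is on a directed cycle iff it belongs to a strongly connected component of size ≥ 2 (or has a self-loop).
The vertices on cycles are {5, 6, 8, 12} — 4 in total.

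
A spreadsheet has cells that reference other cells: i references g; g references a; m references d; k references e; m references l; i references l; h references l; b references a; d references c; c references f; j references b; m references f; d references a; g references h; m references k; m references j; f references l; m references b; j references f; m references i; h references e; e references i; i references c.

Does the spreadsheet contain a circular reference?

DFS with white/gray/black marking, starting from b:
b gray
  a gray
  a black
b black
l gray
l black
g gray
  g→a: a black — skip
  h gray
    e gray
      i gray
        i→l: l black — skip
        c gray
          f gray
            f→l: l black — skip
          f black
        c black
        i→g: g is gray → back edge
Back edge found, so a cycle exists: g → h → e → i → g.

Yes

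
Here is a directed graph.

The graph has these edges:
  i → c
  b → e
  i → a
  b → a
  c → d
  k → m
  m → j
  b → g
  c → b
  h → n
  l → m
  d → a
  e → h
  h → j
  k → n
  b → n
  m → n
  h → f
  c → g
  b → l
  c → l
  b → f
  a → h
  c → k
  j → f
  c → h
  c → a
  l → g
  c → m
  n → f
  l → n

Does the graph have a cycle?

DFS with white/gray/black marking, starting from i:
i gray
  c gray
    b gray
      l gray
        m gray
          j gray
            f gray
            f black
          j black
          n gray
            n→f: f black — skip
          n black
        m black
        l→n: n black — skip
        g gray
        g black
      l black
      b→n: n black — skip
      b→f: f black — skip
      a gray
        h gray
          h→n: n black — skip
          h→f: f black — skip
          h→j: j black — skip
        h black
      a black
      b→g: g black — skip
      e gray
        e→h: h black — skip
      e black
    b black
    c→m: m black — skip
    c→h: h black — skip
    d gray
      d→a: a black — skip
    d black
    c→l: l black — skip
    c→a: a black — skip
    k gray
      k→m: m black — skip
      k→n: n black — skip
    k black
    c→g: g black — skip
  c black
  i→a: a black — skip
i black
Every edge goes to a white or black vertex — no back edge, so the graph is acyclic.

No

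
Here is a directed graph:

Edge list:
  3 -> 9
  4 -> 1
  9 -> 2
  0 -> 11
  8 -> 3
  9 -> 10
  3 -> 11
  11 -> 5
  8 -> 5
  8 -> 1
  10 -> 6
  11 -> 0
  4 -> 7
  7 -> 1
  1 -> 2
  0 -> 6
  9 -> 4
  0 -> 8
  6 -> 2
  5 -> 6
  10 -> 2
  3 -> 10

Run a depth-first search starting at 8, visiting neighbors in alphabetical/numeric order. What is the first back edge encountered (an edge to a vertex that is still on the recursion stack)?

DFS from 8 (visiting neighbors in alphabetical/numeric order); mark gray on enter, black on exit:
8 gray
  1 gray
    2 gray
    2 black
  1 black
  3 gray
    9 gray
      9→2: 2 black — skip
      4 gray
        4→1: 1 black — skip
        7 gray
          7→1: 1 black — skip
        7 black
      4 black
      10 gray
        10→2: 2 black — skip
        6 gray
          6→2: 2 black — skip
        6 black
      10 black
    9 black
    3→10: 10 black — skip
    11 gray
      0 gray
        0→6: 6 black — skip
        0→8: 8 is gray → back edge
First back edge: 0 → 8.

0→8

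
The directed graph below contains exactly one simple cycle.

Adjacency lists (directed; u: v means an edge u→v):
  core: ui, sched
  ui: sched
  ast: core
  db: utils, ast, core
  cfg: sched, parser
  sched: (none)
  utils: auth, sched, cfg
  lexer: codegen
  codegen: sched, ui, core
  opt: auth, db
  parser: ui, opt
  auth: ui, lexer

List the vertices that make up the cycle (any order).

DFS with gray/black marking from opt:
opt gray
  auth gray
    ui gray
      sched gray
      sched black
    ui black
    lexer gray
      codegen gray
        codegen→sched: sched black — skip
        codegen→ui: ui black — skip
        core gray
          core→ui: ui black — skip
          core→sched: sched black — skip
        core black
      codegen black
    lexer black
  auth black
  db gray
    utils gray
      utils→auth: auth black — skip
      utils→sched: sched black — skip
      cfg gray
        cfg→sched: sched black — skip
        parser gray
          parser→ui: ui black — skip
          parser→opt: opt is gray → back edge
Back edge closes the cycle opt → db → utils → cfg → parser → opt; its vertices are {db, cfg, opt, utils, parser}.

db, cfg, opt, utils, parser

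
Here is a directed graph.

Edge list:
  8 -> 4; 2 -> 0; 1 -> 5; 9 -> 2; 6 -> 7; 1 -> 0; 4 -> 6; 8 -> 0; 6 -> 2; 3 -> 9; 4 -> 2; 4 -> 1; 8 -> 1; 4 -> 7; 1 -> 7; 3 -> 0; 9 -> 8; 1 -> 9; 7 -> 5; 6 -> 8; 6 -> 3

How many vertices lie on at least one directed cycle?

6

A vertex is on a directed cycle iff it belongs to a strongly connected component of size ≥ 2 (or has a self-loop).
The vertices on cycles are {1, 3, 4, 6, 8, 9} — 6 in total.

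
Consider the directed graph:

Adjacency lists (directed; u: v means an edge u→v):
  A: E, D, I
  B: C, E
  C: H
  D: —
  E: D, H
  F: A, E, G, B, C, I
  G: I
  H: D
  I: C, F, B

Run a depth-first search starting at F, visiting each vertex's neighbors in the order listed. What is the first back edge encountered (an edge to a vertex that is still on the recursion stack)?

DFS from F (visiting each vertex's neighbors in the order listed); mark gray on enter, black on exit:
F gray
  A gray
    E gray
      D gray
      D black
      H gray
        H→D: D black — skip
      H black
    E black
    A→D: D black — skip
    I gray
      C gray
        C→H: H black — skip
      C black
      I→F: F is gray → back edge
First back edge: I → F.

I->F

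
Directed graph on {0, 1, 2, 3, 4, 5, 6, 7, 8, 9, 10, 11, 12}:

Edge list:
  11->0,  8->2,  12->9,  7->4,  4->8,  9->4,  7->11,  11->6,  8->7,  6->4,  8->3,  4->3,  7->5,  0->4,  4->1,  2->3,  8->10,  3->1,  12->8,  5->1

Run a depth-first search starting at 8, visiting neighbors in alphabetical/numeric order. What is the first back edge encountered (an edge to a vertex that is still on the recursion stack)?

DFS from 8 (visiting neighbors in alphabetical/numeric order); mark gray on enter, black on exit:
8 gray
  2 gray
    3 gray
      1 gray
      1 black
    3 black
  2 black
  8→3: 3 black — skip
  7 gray
    4 gray
      4→1: 1 black — skip
      4→3: 3 black — skip
      4→8: 8 is gray → back edge
First back edge: 4 → 8.

4->8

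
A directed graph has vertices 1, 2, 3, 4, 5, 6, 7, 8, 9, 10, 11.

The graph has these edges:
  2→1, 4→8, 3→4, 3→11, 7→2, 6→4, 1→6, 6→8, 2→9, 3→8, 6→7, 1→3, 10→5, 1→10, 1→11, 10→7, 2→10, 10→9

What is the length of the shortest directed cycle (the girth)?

3

For each vertex v, BFS finds the shortest path from v back to v.
The shortest such closed walk is 10 → 7 → 2 → 10, length 3.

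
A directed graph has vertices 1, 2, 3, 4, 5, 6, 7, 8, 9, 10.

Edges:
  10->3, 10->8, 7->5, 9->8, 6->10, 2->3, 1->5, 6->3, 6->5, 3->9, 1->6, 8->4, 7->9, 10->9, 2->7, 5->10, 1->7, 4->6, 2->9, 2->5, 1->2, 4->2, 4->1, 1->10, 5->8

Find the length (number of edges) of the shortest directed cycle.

4

For each vertex v, BFS finds the shortest path from v back to v.
The shortest such closed walk is 4 → 2 → 9 → 8 → 4, length 4.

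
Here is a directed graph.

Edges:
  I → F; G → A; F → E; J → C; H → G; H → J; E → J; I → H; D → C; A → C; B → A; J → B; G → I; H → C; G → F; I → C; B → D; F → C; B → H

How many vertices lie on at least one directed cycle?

A vertex is on a directed cycle iff it belongs to a strongly connected component of size ≥ 2 (or has a self-loop).
The vertices on cycles are {B, E, F, G, H, I, J} — 7 in total.

7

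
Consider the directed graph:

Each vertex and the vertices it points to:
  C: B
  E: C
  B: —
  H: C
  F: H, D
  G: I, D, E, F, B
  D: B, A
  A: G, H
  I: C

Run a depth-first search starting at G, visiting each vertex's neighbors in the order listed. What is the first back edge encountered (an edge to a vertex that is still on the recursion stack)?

DFS from G (visiting each vertex's neighbors in the order listed); mark gray on enter, black on exit:
G gray
  I gray
    C gray
      B gray
      B black
    C black
  I black
  D gray
    D→B: B black — skip
    A gray
      A→G: G is gray → back edge
First back edge: A → G.

A->G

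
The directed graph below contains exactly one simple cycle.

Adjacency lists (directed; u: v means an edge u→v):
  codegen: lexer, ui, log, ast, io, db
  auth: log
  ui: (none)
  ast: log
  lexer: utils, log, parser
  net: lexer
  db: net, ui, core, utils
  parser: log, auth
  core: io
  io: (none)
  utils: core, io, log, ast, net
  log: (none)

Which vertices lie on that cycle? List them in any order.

net, lexer, utils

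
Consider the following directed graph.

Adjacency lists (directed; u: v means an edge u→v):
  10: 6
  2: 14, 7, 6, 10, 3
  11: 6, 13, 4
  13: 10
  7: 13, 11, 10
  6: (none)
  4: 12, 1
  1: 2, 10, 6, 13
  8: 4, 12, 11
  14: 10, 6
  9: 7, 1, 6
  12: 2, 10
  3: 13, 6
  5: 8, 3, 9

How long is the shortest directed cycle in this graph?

5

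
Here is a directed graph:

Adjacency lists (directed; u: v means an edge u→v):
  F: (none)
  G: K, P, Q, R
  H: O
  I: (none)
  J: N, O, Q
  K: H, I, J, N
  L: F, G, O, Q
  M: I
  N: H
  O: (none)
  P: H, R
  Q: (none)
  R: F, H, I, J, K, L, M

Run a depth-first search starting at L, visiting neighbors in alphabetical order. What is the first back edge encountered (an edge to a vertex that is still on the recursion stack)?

DFS from L (visiting neighbors in alphabetical order); mark gray on enter, black on exit:
L gray
  F gray
  F black
  G gray
    K gray
      H gray
        O gray
        O black
      H black
      I gray
      I black
      J gray
        N gray
          N→H: H black — skip
        N black
        J→O: O black — skip
        Q gray
        Q black
      J black
      K→N: N black — skip
    K black
    P gray
      P→H: H black — skip
      R gray
        R→F: F black — skip
        R→H: H black — skip
        R→I: I black — skip
        R→J: J black — skip
        R→K: K black — skip
        R→L: L is gray → back edge
First back edge: R → L.

R->L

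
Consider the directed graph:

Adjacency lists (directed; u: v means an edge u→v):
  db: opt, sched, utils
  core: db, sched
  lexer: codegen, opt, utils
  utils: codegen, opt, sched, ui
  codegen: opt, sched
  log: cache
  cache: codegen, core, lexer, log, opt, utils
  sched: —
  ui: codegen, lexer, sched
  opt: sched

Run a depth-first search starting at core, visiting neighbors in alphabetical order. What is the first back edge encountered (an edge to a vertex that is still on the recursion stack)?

lexer→utils

DFS from core (visiting neighbors in alphabetical order); mark gray on enter, black on exit:
core gray
  db gray
    opt gray
      sched gray
      sched black
    opt black
    db→sched: sched black — skip
    utils gray
      codegen gray
        codegen→opt: opt black — skip
        codegen→sched: sched black — skip
      codegen black
      utils→opt: opt black — skip
      utils→sched: sched black — skip
      ui gray
        ui→codegen: codegen black — skip
        lexer gray
          lexer→codegen: codegen black — skip
          lexer→opt: opt black — skip
          lexer→utils: utils is gray → back edge
First back edge: lexer → utils.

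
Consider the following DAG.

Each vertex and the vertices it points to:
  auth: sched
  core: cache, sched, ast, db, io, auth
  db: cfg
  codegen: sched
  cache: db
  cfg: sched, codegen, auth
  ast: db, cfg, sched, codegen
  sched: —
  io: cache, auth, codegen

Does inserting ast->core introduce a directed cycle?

Yes

Adding ast→core creates a cycle iff core can already reach ast.
Path from core: core → ast.
So core → … → ast → core is a cycle.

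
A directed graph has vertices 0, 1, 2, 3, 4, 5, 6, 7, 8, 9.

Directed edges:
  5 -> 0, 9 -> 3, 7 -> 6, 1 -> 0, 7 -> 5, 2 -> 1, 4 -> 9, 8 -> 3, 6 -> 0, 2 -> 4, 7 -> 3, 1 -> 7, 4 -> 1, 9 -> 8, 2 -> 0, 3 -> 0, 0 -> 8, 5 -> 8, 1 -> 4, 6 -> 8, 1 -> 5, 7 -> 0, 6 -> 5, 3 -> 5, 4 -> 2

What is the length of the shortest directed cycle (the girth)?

For each vertex v, BFS finds the shortest path from v back to v.
The shortest such closed walk is 4 → 2 → 4, length 2.

2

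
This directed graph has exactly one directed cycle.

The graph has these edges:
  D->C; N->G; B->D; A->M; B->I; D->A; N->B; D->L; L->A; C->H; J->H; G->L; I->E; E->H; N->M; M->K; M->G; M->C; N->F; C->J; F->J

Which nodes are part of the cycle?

A, G, L, M

DFS with gray/black marking from M:
M gray
  C gray
    J gray
      H gray
      H black
    J black
    C→H: H black — skip
  C black
  G gray
    L gray
      A gray
        A→M: M is gray → back edge
Back edge closes the cycle M → G → L → A → M; its vertices are {A, G, L, M}.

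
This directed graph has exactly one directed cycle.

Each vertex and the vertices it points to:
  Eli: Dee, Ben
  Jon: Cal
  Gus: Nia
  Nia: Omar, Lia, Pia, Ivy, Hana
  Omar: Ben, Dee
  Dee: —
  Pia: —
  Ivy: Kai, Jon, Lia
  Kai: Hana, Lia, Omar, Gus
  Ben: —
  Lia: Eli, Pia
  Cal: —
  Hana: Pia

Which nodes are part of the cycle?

DFS with gray/black marking from Ivy:
Ivy gray
  Kai gray
    Hana gray
      Pia gray
      Pia black
    Hana black
    Lia gray
      Eli gray
        Dee gray
        Dee black
        Ben gray
        Ben black
      Eli black
      Lia→Pia: Pia black — skip
    Lia black
    Omar gray
      Omar→Ben: Ben black — skip
      Omar→Dee: Dee black — skip
    Omar black
    Gus gray
      Nia gray
        Nia→Omar: Omar black — skip
        Nia→Lia: Lia black — skip
        Nia→Pia: Pia black — skip
        Nia→Ivy: Ivy is gray → back edge
Back edge closes the cycle Ivy → Kai → Gus → Nia → Ivy; its vertices are {Gus, Ivy, Kai, Nia}.

Gus, Ivy, Kai, Nia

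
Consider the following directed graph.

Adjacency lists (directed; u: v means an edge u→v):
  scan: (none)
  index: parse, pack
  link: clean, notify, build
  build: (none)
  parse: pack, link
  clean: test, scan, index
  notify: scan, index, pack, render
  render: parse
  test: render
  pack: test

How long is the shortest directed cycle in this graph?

For each vertex v, BFS finds the shortest path from v back to v.
The shortest such closed walk is link → notify → index → parse → link, length 4.

4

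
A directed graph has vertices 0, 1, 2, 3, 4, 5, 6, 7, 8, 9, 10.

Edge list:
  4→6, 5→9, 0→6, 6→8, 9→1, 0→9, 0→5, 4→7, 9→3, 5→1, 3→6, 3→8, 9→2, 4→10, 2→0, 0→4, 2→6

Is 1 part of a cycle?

No

1 lies on a cycle iff there is a path from 1 back to itself.
Exploring from 1, it never reaches itself; equivalently, its strongly connected component is a singleton.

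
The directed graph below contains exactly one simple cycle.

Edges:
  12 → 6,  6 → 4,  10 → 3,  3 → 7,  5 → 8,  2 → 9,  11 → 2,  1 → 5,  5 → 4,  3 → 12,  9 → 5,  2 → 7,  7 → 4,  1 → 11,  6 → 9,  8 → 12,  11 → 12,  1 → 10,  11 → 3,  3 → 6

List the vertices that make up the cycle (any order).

5, 6, 8, 9, 12

DFS with gray/black marking from 5:
5 gray
  4 gray
  4 black
  8 gray
    12 gray
      6 gray
        6→4: 4 black — skip
        9 gray
          9→5: 5 is gray → back edge
Back edge closes the cycle 5 → 8 → 12 → 6 → 9 → 5; its vertices are {5, 6, 8, 9, 12}.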